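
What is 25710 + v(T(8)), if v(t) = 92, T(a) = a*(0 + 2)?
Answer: 25802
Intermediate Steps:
T(a) = 2*a (T(a) = a*2 = 2*a)
25710 + v(T(8)) = 25710 + 92 = 25802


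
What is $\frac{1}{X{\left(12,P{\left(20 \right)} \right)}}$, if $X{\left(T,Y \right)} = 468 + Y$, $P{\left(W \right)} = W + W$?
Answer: $\frac{1}{508} \approx 0.0019685$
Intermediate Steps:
$P{\left(W \right)} = 2 W$
$\frac{1}{X{\left(12,P{\left(20 \right)} \right)}} = \frac{1}{468 + 2 \cdot 20} = \frac{1}{468 + 40} = \frac{1}{508}$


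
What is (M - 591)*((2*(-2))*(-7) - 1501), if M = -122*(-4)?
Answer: 151719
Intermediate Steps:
M = 488
(M - 591)*((2*(-2))*(-7) - 1501) = (488 - 591)*((2*(-2))*(-7) - 1501) = -103*(-4*(-7) - 1501) = -103*(28 - 1501) = -103*(-1473) = 151719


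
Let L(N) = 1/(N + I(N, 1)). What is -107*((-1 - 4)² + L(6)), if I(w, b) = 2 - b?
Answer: -18832/7 ≈ -2690.3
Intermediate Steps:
L(N) = 1/(1 + N) (L(N) = 1/(N + (2 - 1*1)) = 1/(N + (2 - 1)) = 1/(N + 1) = 1/(1 + N))
-107*((-1 - 4)² + L(6)) = -107*((-1 - 4)² + 1/(1 + 6)) = -107*((-5)² + 1/7) = -107*(25 + ⅐) = -107*176/7 = -18832/7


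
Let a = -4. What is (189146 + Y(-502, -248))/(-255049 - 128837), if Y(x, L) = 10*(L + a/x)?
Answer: -23426593/48177693 ≈ -0.48625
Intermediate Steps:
Y(x, L) = -40/x + 10*L (Y(x, L) = 10*(L - 4/x) = -40/x + 10*L)
(189146 + Y(-502, -248))/(-255049 - 128837) = (189146 + (-40/(-502) + 10*(-248)))/(-255049 - 128837) = (189146 + (-40*(-1/502) - 2480))/(-383886) = (189146 + (20/251 - 2480))*(-1/383886) = (189146 - 622460/251)*(-1/383886) = (46853186/251)*(-1/383886) = -23426593/48177693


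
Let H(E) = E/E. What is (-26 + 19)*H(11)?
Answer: -7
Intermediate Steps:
H(E) = 1
(-26 + 19)*H(11) = (-26 + 19)*1 = -7*1 = -7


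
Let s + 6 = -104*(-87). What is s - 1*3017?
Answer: 6025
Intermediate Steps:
s = 9042 (s = -6 - 104*(-87) = -6 + 9048 = 9042)
s - 1*3017 = 9042 - 1*3017 = 9042 - 3017 = 6025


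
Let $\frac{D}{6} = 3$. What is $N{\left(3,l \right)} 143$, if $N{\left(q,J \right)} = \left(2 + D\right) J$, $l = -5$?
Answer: $-14300$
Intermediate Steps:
$D = 18$ ($D = 6 \cdot 3 = 18$)
$N{\left(q,J \right)} = 20 J$ ($N{\left(q,J \right)} = \left(2 + 18\right) J = 20 J$)
$N{\left(3,l \right)} 143 = 20 \left(-5\right) 143 = \left(-100\right) 143 = -14300$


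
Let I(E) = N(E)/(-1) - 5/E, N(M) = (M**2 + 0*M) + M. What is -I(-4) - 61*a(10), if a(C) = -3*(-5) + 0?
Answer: -3617/4 ≈ -904.25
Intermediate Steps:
N(M) = M + M**2 (N(M) = (M**2 + 0) + M = M**2 + M = M + M**2)
a(C) = 15 (a(C) = 15 + 0 = 15)
I(E) = -5/E - E*(1 + E) (I(E) = (E*(1 + E))/(-1) - 5/E = (E*(1 + E))*(-1) - 5/E = -E*(1 + E) - 5/E = -5/E - E*(1 + E))
-I(-4) - 61*a(10) = -(-1*(-4) - 1*(-4)**2 - 5/(-4)) - 61*15 = -(4 - 1*16 - 5*(-1/4)) - 915 = -(4 - 16 + 5/4) - 915 = -1*(-43/4) - 915 = 43/4 - 915 = -3617/4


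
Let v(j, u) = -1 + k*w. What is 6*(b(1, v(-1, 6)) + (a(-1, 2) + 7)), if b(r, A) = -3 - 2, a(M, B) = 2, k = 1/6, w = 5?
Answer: 24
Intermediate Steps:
k = 1/6 ≈ 0.16667
v(j, u) = -1/6 (v(j, u) = -1 + (1/6)*5 = -1 + 5/6 = -1/6)
b(r, A) = -5
6*(b(1, v(-1, 6)) + (a(-1, 2) + 7)) = 6*(-5 + (2 + 7)) = 6*(-5 + 9) = 6*4 = 24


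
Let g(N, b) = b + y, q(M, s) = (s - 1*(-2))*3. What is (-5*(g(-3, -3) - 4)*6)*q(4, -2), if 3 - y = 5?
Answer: 0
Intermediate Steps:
y = -2 (y = 3 - 1*5 = 3 - 5 = -2)
q(M, s) = 6 + 3*s (q(M, s) = (s + 2)*3 = (2 + s)*3 = 6 + 3*s)
g(N, b) = -2 + b (g(N, b) = b - 2 = -2 + b)
(-5*(g(-3, -3) - 4)*6)*q(4, -2) = (-5*((-2 - 3) - 4)*6)*(6 + 3*(-2)) = (-5*(-5 - 4)*6)*(6 - 6) = -(-45)*6*0 = -5*(-54)*0 = 270*0 = 0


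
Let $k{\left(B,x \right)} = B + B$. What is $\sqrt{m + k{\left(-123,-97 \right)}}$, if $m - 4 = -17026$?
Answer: $2 i \sqrt{4317} \approx 131.41 i$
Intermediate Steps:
$k{\left(B,x \right)} = 2 B$
$m = -17022$ ($m = 4 - 17026 = -17022$)
$\sqrt{m + k{\left(-123,-97 \right)}} = \sqrt{-17022 + 2 \left(-123\right)} = \sqrt{-17022 - 246} = \sqrt{-17268} = 2 i \sqrt{4317}$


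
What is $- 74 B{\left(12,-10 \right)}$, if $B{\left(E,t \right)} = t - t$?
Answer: $0$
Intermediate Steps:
$B{\left(E,t \right)} = 0$
$- 74 B{\left(12,-10 \right)} = \left(-74\right) 0 = 0$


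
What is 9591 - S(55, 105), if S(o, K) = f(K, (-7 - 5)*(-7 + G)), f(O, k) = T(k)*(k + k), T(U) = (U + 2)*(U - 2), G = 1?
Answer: -736329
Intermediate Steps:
T(U) = (-2 + U)*(2 + U) (T(U) = (2 + U)*(-2 + U) = (-2 + U)*(2 + U))
f(O, k) = 2*k*(-4 + k**2) (f(O, k) = (-4 + k**2)*(k + k) = (-4 + k**2)*(2*k) = 2*k*(-4 + k**2))
S(o, K) = 745920 (S(o, K) = 2*((-7 - 5)*(-7 + 1))*(-4 + ((-7 - 5)*(-7 + 1))**2) = 2*(-12*(-6))*(-4 + (-12*(-6))**2) = 2*72*(-4 + 72**2) = 2*72*(-4 + 5184) = 2*72*5180 = 745920)
9591 - S(55, 105) = 9591 - 1*745920 = 9591 - 745920 = -736329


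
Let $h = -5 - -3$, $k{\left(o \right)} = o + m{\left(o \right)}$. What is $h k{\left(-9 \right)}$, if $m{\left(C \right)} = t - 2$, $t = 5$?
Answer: $12$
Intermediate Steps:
$m{\left(C \right)} = 3$ ($m{\left(C \right)} = 5 - 2 = 3$)
$k{\left(o \right)} = 3 + o$ ($k{\left(o \right)} = o + 3 = 3 + o$)
$h = -2$ ($h = -5 + 3 = -2$)
$h k{\left(-9 \right)} = - 2 \left(3 - 9\right) = \left(-2\right) \left(-6\right) = 12$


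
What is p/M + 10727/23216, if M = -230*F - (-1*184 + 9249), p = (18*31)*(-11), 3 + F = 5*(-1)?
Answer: 220002383/167735600 ≈ 1.3116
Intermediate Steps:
F = -8 (F = -3 + 5*(-1) = -3 - 5 = -8)
p = -6138 (p = 558*(-11) = -6138)
M = -7225 (M = -230*(-8) - (-1*184 + 9249) = 1840 - (-184 + 9249) = 1840 - 1*9065 = 1840 - 9065 = -7225)
p/M + 10727/23216 = -6138/(-7225) + 10727/23216 = -6138*(-1/7225) + 10727*(1/23216) = 6138/7225 + 10727/23216 = 220002383/167735600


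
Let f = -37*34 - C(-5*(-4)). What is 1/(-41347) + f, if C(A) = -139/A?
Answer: -1034543307/826940 ≈ -1251.1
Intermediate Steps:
f = -25021/20 (f = -37*34 - (-139)/((-5*(-4))) = -1258 - (-139)/20 = -1258 - 1*(-139/20) = -1258 + 139/20 = -25021/20 ≈ -1251.1)
1/(-41347) + f = 1/(-41347) - 25021/20 = -1/41347 - 25021/20 = -1034543307/826940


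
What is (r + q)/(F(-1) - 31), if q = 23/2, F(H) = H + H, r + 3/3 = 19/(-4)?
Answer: -23/132 ≈ -0.17424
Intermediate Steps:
r = -23/4 (r = -1 + 19/(-4) = -1 + 19*(-1/4) = -1 - 19/4 = -23/4 ≈ -5.7500)
F(H) = 2*H
q = 23/2 (q = 23*(1/2) = 23/2 ≈ 11.500)
(r + q)/(F(-1) - 31) = (-23/4 + 23/2)/(2*(-1) - 31) = 23/(4*(-2 - 31)) = (23/4)/(-33) = (23/4)*(-1/33) = -23/132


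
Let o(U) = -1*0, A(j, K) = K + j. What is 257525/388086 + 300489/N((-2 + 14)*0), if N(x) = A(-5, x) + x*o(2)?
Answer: -116614286429/1940430 ≈ -60097.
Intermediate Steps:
o(U) = 0
N(x) = -5 + x (N(x) = (x - 5) + x*0 = (-5 + x) + 0 = -5 + x)
257525/388086 + 300489/N((-2 + 14)*0) = 257525/388086 + 300489/(-5 + (-2 + 14)*0) = 257525*(1/388086) + 300489/(-5 + 12*0) = 257525/388086 + 300489/(-5 + 0) = 257525/388086 + 300489/(-5) = 257525/388086 + 300489*(-⅕) = 257525/388086 - 300489/5 = -116614286429/1940430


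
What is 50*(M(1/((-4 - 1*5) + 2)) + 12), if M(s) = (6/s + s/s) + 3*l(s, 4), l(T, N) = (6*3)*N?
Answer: 9350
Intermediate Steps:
l(T, N) = 18*N
M(s) = 217 + 6/s (M(s) = (6/s + s/s) + 3*(18*4) = (6/s + 1) + 3*72 = (1 + 6/s) + 216 = 217 + 6/s)
50*(M(1/((-4 - 1*5) + 2)) + 12) = 50*((217 + 6/(1/((-4 - 1*5) + 2))) + 12) = 50*((217 + 6/(1/((-4 - 5) + 2))) + 12) = 50*((217 + 6/(1/(-9 + 2))) + 12) = 50*((217 + 6/(1/(-7))) + 12) = 50*((217 + 6/(-⅐)) + 12) = 50*((217 + 6*(-7)) + 12) = 50*((217 - 42) + 12) = 50*(175 + 12) = 50*187 = 9350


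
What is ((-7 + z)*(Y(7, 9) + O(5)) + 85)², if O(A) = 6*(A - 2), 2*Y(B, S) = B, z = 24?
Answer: 811801/4 ≈ 2.0295e+5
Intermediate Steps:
Y(B, S) = B/2
O(A) = -12 + 6*A (O(A) = 6*(-2 + A) = -12 + 6*A)
((-7 + z)*(Y(7, 9) + O(5)) + 85)² = ((-7 + 24)*((½)*7 + (-12 + 6*5)) + 85)² = (17*(7/2 + (-12 + 30)) + 85)² = (17*(7/2 + 18) + 85)² = (17*(43/2) + 85)² = (731/2 + 85)² = (901/2)² = 811801/4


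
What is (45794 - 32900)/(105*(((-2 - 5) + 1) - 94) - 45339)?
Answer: -614/2659 ≈ -0.23091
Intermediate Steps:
(45794 - 32900)/(105*(((-2 - 5) + 1) - 94) - 45339) = 12894/(105*((-7 + 1) - 94) - 45339) = 12894/(105*(-6 - 94) - 45339) = 12894/(105*(-100) - 45339) = 12894/(-10500 - 45339) = 12894/(-55839) = 12894*(-1/55839) = -614/2659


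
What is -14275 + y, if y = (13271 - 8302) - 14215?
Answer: -23521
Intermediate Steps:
y = -9246 (y = 4969 - 14215 = -9246)
-14275 + y = -14275 - 9246 = -23521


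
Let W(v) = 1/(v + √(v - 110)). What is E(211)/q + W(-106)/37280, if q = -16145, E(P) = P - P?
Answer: -53/213465280 - 3*I*√6/213465280 ≈ -2.4828e-7 - 3.4425e-8*I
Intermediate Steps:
E(P) = 0
W(v) = 1/(v + √(-110 + v))
E(211)/q + W(-106)/37280 = 0/(-16145) + 1/(-106 + √(-110 - 106)*37280) = 0*(-1/16145) + (1/37280)/(-106 + √(-216)) = 0 + (1/37280)/(-106 + 6*I*√6) = 0 + 1/(37280*(-106 + 6*I*√6)) = 1/(37280*(-106 + 6*I*√6))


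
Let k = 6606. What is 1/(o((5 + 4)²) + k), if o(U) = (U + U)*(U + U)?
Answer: 1/32850 ≈ 3.0441e-5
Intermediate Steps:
o(U) = 4*U² (o(U) = (2*U)*(2*U) = 4*U²)
1/(o((5 + 4)²) + k) = 1/(4*((5 + 4)²)² + 6606) = 1/(4*(9²)² + 6606) = 1/(4*81² + 6606) = 1/(4*6561 + 6606) = 1/(26244 + 6606) = 1/32850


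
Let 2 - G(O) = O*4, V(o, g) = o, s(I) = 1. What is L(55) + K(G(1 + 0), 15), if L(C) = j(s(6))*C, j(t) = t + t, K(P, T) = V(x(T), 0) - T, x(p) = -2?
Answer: 93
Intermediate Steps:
G(O) = 2 - 4*O (G(O) = 2 - O*4 = 2 - 4*O)
K(P, T) = -2 - T
j(t) = 2*t
L(C) = 2*C (L(C) = (2*1)*C = 2*C)
L(55) + K(G(1 + 0), 15) = 2*55 + (-2 - 1*15) = 110 + (-2 - 15) = 110 - 17 = 93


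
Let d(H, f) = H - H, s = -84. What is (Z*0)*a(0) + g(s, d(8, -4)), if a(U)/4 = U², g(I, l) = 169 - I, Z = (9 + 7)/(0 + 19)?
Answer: 253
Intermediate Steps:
Z = 16/19 ≈ 0.84210
d(H, f) = 0
a(U) = 4*U²
(Z*0)*a(0) + g(s, d(8, -4)) = ((16/19)*0)*(4*0²) + (169 - 1*(-84)) = 0*(4*0) + (169 + 84) = 0*0 + 253 = 0 + 253 = 253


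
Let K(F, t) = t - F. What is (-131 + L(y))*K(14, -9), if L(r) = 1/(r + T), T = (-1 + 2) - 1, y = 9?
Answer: 27094/9 ≈ 3010.4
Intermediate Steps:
T = 0 (T = 1 - 1 = 0)
L(r) = 1/r (L(r) = 1/(r + 0) = 1/r)
(-131 + L(y))*K(14, -9) = (-131 + 1/9)*(-9 - 1*14) = (-131 + 1/9)*(-9 - 14) = -1178/9*(-23) = 27094/9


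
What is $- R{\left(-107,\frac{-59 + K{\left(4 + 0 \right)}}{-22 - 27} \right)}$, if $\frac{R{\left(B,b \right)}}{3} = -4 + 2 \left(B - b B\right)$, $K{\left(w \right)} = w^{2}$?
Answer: $\frac{4440}{49} \approx 90.612$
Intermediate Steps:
$R{\left(B,b \right)} = -12 + 6 B - 6 B b$ ($R{\left(B,b \right)} = 3 \left(-4 + 2 \left(B - b B\right)\right) = 3 \left(-4 + 2 \left(B - B b\right)\right) = 3 \left(-4 - \left(- 2 B + 2 B b\right)\right) = 3 \left(-4 + 2 B - 2 B b\right) = -12 + 6 B - 6 B b$)
$- R{\left(-107,\frac{-59 + K{\left(4 + 0 \right)}}{-22 - 27} \right)} = - (-12 + 6 \left(-107\right) - - 642 \frac{-59 + \left(4 + 0\right)^{2}}{-22 - 27}) = - (-12 - 642 - - 642 \frac{-59 + 4^{2}}{-49}) = - (-12 - 642 - - 642 \left(-59 + 16\right) \left(- \frac{1}{49}\right)) = - (-12 - 642 - - 642 \left(\left(-43\right) \left(- \frac{1}{49}\right)\right)) = - (-12 - 642 - \left(-642\right) \frac{43}{49}) = - (-12 - 642 + \frac{27606}{49}) = \left(-1\right) \left(- \frac{4440}{49}\right) = \frac{4440}{49}$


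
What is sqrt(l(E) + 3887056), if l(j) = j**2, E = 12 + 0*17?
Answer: 20*sqrt(9718) ≈ 1971.6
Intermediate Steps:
E = 12 (E = 12 + 0 = 12)
sqrt(l(E) + 3887056) = sqrt(12**2 + 3887056) = sqrt(144 + 3887056) = sqrt(3887200) = 20*sqrt(9718)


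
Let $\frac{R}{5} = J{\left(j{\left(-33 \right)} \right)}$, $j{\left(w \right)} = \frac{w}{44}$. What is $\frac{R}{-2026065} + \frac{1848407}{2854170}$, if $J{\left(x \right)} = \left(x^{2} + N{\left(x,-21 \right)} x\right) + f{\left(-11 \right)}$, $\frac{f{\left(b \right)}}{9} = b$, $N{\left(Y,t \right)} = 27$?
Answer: $\frac{181657527271}{280374978960} \approx 0.64791$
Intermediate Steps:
$j{\left(w \right)} = \frac{w}{44}$ ($j{\left(w \right)} = w \frac{1}{44} = \frac{w}{44}$)
$f{\left(b \right)} = 9 b$
$J{\left(x \right)} = -99 + x^{2} + 27 x$ ($J{\left(x \right)} = \left(x^{2} + 27 x\right) + 9 \left(-11\right) = \left(x^{2} + 27 x\right) - 99 = -99 + x^{2} + 27 x$)
$R = - \frac{9495}{16}$ ($R = 5 \left(-99 + \left(\frac{1}{44} \left(-33\right)\right)^{2} + 27 \cdot \frac{1}{44} \left(-33\right)\right) = 5 \left(-99 + \left(- \frac{3}{4}\right)^{2} + 27 \left(- \frac{3}{4}\right)\right) = 5 \left(-99 + \frac{9}{16} - \frac{81}{4}\right) = 5 \left(- \frac{1899}{16}\right) = - \frac{9495}{16} \approx -593.44$)
$\frac{R}{-2026065} + \frac{1848407}{2854170} = - \frac{9495}{16 \left(-2026065\right)} + \frac{1848407}{2854170} = \left(- \frac{9495}{16}\right) \left(- \frac{1}{2026065}\right) + 1848407 \cdot \frac{1}{2854170} = \frac{633}{2161136} + \frac{168037}{259470} = \frac{181657527271}{280374978960}$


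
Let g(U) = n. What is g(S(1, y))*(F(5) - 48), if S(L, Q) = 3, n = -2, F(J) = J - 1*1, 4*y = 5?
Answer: 88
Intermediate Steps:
y = 5/4 (y = (1/4)*5 = 5/4 ≈ 1.2500)
F(J) = -1 + J (F(J) = J - 1 = -1 + J)
g(U) = -2
g(S(1, y))*(F(5) - 48) = -2*((-1 + 5) - 48) = -2*(4 - 48) = -2*(-44) = 88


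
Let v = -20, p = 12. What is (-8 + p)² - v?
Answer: 36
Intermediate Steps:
(-8 + p)² - v = (-8 + 12)² - 1*(-20) = 4² + 20 = 16 + 20 = 36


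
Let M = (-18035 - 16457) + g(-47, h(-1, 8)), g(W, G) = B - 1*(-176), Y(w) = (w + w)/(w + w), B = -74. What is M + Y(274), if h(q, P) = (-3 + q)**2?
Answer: -34389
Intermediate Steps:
Y(w) = 1 (Y(w) = (2*w)/((2*w)) = (2*w)*(1/(2*w)) = 1)
g(W, G) = 102 (g(W, G) = -74 - 1*(-176) = -74 + 176 = 102)
M = -34390 (M = (-18035 - 16457) + 102 = -34492 + 102 = -34390)
M + Y(274) = -34390 + 1 = -34389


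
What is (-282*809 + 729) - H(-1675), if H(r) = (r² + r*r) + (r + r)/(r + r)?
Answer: -5838660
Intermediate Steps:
H(r) = 1 + 2*r² (H(r) = (r² + r²) + (2*r)/((2*r)) = 2*r² + (2*r)*(1/(2*r)) = 2*r² + 1 = 1 + 2*r²)
(-282*809 + 729) - H(-1675) = (-282*809 + 729) - (1 + 2*(-1675)²) = (-228138 + 729) - (1 + 2*2805625) = -227409 - (1 + 5611250) = -227409 - 1*5611251 = -227409 - 5611251 = -5838660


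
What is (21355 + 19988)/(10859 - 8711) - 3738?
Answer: -2662627/716 ≈ -3718.8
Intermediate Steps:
(21355 + 19988)/(10859 - 8711) - 3738 = 41343/2148 - 3738 = 41343*(1/2148) - 3738 = 13781/716 - 3738 = -2662627/716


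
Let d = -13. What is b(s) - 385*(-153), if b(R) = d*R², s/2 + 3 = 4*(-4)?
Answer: 40133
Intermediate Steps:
s = -38 (s = -6 + 2*(4*(-4)) = -6 + 2*(-16) = -6 - 32 = -38)
b(R) = -13*R²
b(s) - 385*(-153) = -13*(-38)² - 385*(-153) = -13*1444 + 58905 = -18772 + 58905 = 40133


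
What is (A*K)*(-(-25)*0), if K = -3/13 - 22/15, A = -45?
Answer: 0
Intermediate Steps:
K = -331/195 (K = -3*1/13 - 22*1/15 = -3/13 - 22/15 = -331/195 ≈ -1.6974)
(A*K)*(-(-25)*0) = (-45*(-331/195))*(-(-25)*0) = 993*(-5*0)/13 = (993/13)*0 = 0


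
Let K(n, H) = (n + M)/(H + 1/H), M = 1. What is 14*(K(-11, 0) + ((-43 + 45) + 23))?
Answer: 350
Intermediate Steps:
K(n, H) = (1 + n)/(H + 1/H) (K(n, H) = (n + 1)/(H + 1/H) = (1 + n)/(H + 1/H))
14*(K(-11, 0) + ((-43 + 45) + 23)) = 14*(0*(1 - 11)/(1 + 0**2) + ((-43 + 45) + 23)) = 14*(0*(-10)/(1 + 0) + (2 + 23)) = 14*(0*(-10)/1 + 25) = 14*(0*1*(-10) + 25) = 14*(0 + 25) = 14*25 = 350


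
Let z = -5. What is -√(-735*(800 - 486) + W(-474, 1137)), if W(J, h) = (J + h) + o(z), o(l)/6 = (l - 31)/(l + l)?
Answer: -I*√5752635/5 ≈ -479.69*I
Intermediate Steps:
o(l) = 3*(-31 + l)/l (o(l) = 6*((l - 31)/(l + l)) = 6*((-31 + l)/((2*l))) = 6*((-31 + l)*(1/(2*l))) = 6*((-31 + l)/(2*l)) = 3*(-31 + l)/l)
W(J, h) = 108/5 + J + h (W(J, h) = (J + h) + (3 - 93/(-5)) = (J + h) + (3 - 93*(-⅕)) = (J + h) + (3 + 93/5) = (J + h) + 108/5 = 108/5 + J + h)
-√(-735*(800 - 486) + W(-474, 1137)) = -√(-735*(800 - 486) + (108/5 - 474 + 1137)) = -√(-735*314 + 3423/5) = -√(-230790 + 3423/5) = -√(-1150527/5) = -I*√5752635/5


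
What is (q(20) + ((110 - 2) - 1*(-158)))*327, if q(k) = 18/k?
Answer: 872763/10 ≈ 87276.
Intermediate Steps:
(q(20) + ((110 - 2) - 1*(-158)))*327 = (18/20 + ((110 - 2) - 1*(-158)))*327 = (18*(1/20) + (108 + 158))*327 = (9/10 + 266)*327 = (2669/10)*327 = 872763/10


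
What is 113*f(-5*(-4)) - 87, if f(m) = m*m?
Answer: 45113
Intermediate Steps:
f(m) = m²
113*f(-5*(-4)) - 87 = 113*(-5*(-4))² - 87 = 113*20² - 87 = 113*400 - 87 = 45200 - 87 = 45113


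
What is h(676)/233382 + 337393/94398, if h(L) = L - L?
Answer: 337393/94398 ≈ 3.5742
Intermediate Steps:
h(L) = 0
h(676)/233382 + 337393/94398 = 0/233382 + 337393/94398 = 0*(1/233382) + 337393*(1/94398) = 0 + 337393/94398 = 337393/94398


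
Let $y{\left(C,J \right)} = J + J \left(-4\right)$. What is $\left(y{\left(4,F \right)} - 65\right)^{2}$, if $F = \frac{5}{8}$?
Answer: $\frac{286225}{64} \approx 4472.3$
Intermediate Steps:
$F = \frac{5}{8}$ ($F = 5 \cdot \frac{1}{8} = \frac{5}{8} \approx 0.625$)
$y{\left(C,J \right)} = - 3 J$ ($y{\left(C,J \right)} = J - 4 J = - 3 J$)
$\left(y{\left(4,F \right)} - 65\right)^{2} = \left(\left(-3\right) \frac{5}{8} - 65\right)^{2} = \left(- \frac{15}{8} - 65\right)^{2} = \left(- \frac{535}{8}\right)^{2} = \frac{286225}{64}$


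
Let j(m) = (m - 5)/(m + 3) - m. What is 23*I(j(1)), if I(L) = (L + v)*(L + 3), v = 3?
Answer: 23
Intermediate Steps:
j(m) = -m + (-5 + m)/(3 + m) (j(m) = (-5 + m)/(3 + m) - m = -m + (-5 + m)/(3 + m))
I(L) = (3 + L)**2 (I(L) = (L + 3)*(L + 3) = (3 + L)*(3 + L) = (3 + L)**2)
23*I(j(1)) = 23*(9 + ((-5 - 1*1**2 - 2*1)/(3 + 1))**2 + 6*((-5 - 1*1**2 - 2*1)/(3 + 1))) = 23*(9 + ((-5 - 1*1 - 2)/4)**2 + 6*((-5 - 1*1 - 2)/4)) = 23*(9 + ((-5 - 1 - 2)/4)**2 + 6*((-5 - 1 - 2)/4)) = 23*(9 + ((1/4)*(-8))**2 + 6*((1/4)*(-8))) = 23*(9 + (-2)**2 + 6*(-2)) = 23*(9 + 4 - 12) = 23*1 = 23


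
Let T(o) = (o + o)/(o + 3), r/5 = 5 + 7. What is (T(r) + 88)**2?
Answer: 3564544/441 ≈ 8082.9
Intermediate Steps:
r = 60 (r = 5*(5 + 7) = 5*12 = 60)
T(o) = 2*o/(3 + o) (T(o) = (2*o)/(3 + o) = 2*o/(3 + o))
(T(r) + 88)**2 = (2*60/(3 + 60) + 88)**2 = (2*60/63 + 88)**2 = (2*60*(1/63) + 88)**2 = (40/21 + 88)**2 = (1888/21)**2 = 3564544/441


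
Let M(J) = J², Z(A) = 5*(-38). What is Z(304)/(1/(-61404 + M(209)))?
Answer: 3367370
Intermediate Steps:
Z(A) = -190
Z(304)/(1/(-61404 + M(209))) = -190/(1/(-61404 + 209²)) = -190/(1/(-61404 + 43681)) = -190/(1/(-17723)) = -190/(-1/17723) = -190*(-17723) = 3367370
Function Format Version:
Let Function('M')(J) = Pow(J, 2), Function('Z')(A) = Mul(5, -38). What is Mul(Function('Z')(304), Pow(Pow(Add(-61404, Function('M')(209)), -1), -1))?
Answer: 3367370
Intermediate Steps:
Function('Z')(A) = -190
Mul(Function('Z')(304), Pow(Pow(Add(-61404, Function('M')(209)), -1), -1)) = Mul(-190, Pow(Pow(Add(-61404, Pow(209, 2)), -1), -1)) = Mul(-190, Pow(Pow(Add(-61404, 43681), -1), -1)) = Mul(-190, Pow(Pow(-17723, -1), -1)) = Mul(-190, Pow(Rational(-1, 17723), -1)) = Mul(-190, -17723) = 3367370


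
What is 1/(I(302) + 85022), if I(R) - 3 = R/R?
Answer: 1/85026 ≈ 1.1761e-5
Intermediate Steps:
I(R) = 4 (I(R) = 3 + R/R = 3 + 1 = 4)
1/(I(302) + 85022) = 1/(4 + 85022) = 1/85026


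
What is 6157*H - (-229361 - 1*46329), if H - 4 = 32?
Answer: 497342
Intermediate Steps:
H = 36 (H = 4 + 32 = 36)
6157*H - (-229361 - 1*46329) = 6157*36 - (-229361 - 1*46329) = 221652 - (-229361 - 46329) = 221652 - 1*(-275690) = 221652 + 275690 = 497342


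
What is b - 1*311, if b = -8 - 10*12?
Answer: -439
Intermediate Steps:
b = -128 (b = -8 - 120 = -128)
b - 1*311 = -128 - 1*311 = -128 - 311 = -439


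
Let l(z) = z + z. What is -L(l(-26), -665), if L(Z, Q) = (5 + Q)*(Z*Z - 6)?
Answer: 1780680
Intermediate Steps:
l(z) = 2*z
L(Z, Q) = (-6 + Z²)*(5 + Q) (L(Z, Q) = (5 + Q)*(Z² - 6) = (5 + Q)*(-6 + Z²) = (-6 + Z²)*(5 + Q))
-L(l(-26), -665) = -(-30 - 6*(-665) + 5*(2*(-26))² - 665*(2*(-26))²) = -(-30 + 3990 + 5*(-52)² - 665*(-52)²) = -(-30 + 3990 + 5*2704 - 665*2704) = -(-30 + 3990 + 13520 - 1798160) = -1*(-1780680) = 1780680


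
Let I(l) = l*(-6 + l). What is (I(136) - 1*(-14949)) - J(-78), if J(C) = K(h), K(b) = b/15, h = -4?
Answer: 489439/15 ≈ 32629.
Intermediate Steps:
K(b) = b/15 (K(b) = b*(1/15) = b/15)
J(C) = -4/15 (J(C) = (1/15)*(-4) = -4/15)
(I(136) - 1*(-14949)) - J(-78) = (136*(-6 + 136) - 1*(-14949)) - 1*(-4/15) = (136*130 + 14949) + 4/15 = (17680 + 14949) + 4/15 = 32629 + 4/15 = 489439/15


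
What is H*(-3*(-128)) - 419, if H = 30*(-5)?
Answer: -58019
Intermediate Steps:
H = -150
H*(-3*(-128)) - 419 = -(-450)*(-128) - 419 = -150*384 - 419 = -57600 - 419 = -58019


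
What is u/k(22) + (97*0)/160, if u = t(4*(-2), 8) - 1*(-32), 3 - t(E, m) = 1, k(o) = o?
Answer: 17/11 ≈ 1.5455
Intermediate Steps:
t(E, m) = 2 (t(E, m) = 3 - 1*1 = 3 - 1 = 2)
u = 34 (u = 2 - 1*(-32) = 2 + 32 = 34)
u/k(22) + (97*0)/160 = 34/22 + (97*0)/160 = 34*(1/22) + 0*(1/160) = 17/11 + 0 = 17/11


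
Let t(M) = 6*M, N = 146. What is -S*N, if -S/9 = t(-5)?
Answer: -39420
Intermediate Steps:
S = 270 (S = -54*(-5) = -9*(-30) = 270)
-S*N = -270*146 = -1*39420 = -39420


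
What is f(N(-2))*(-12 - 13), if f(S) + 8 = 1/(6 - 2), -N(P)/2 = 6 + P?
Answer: 775/4 ≈ 193.75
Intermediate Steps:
N(P) = -12 - 2*P (N(P) = -2*(6 + P) = -12 - 2*P)
f(S) = -31/4 (f(S) = -8 + 1/(6 - 2) = -8 + 1/4 = -8 + ¼ = -31/4)
f(N(-2))*(-12 - 13) = -31*(-12 - 13)/4 = -31/4*(-25) = 775/4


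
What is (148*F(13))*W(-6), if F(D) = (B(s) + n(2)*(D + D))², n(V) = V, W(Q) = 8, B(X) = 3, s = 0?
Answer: 3581600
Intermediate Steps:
F(D) = (3 + 4*D)² (F(D) = (3 + 2*(D + D))² = (3 + 2*(2*D))² = (3 + 4*D)²)
(148*F(13))*W(-6) = (148*(3 + 4*13)²)*8 = (148*(3 + 52)²)*8 = (148*55²)*8 = (148*3025)*8 = 447700*8 = 3581600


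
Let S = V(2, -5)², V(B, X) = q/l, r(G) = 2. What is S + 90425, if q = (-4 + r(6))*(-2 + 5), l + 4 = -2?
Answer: 90426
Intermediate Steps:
l = -6 (l = -4 - 2 = -6)
q = -6 (q = (-4 + 2)*(-2 + 5) = -2*3 = -6)
V(B, X) = 1 (V(B, X) = -6/(-6) = -⅙*(-6) = 1)
S = 1 (S = 1² = 1)
S + 90425 = 1 + 90425 = 90426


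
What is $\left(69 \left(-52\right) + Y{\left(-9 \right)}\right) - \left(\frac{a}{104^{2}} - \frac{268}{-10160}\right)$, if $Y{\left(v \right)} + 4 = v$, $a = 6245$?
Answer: $- \frac{24736390903}{6868160} \approx -3601.6$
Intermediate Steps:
$Y{\left(v \right)} = -4 + v$
$\left(69 \left(-52\right) + Y{\left(-9 \right)}\right) - \left(\frac{a}{104^{2}} - \frac{268}{-10160}\right) = \left(69 \left(-52\right) - 13\right) - \left(\frac{6245}{104^{2}} - \frac{268}{-10160}\right) = \left(-3588 - 13\right) - \left(\frac{6245}{10816} - - \frac{67}{2540}\right) = -3601 - \left(6245 \cdot \frac{1}{10816} + \frac{67}{2540}\right) = -3601 - \left(\frac{6245}{10816} + \frac{67}{2540}\right) = -3601 - \frac{4146743}{6868160} = - \frac{24736390903}{6868160}$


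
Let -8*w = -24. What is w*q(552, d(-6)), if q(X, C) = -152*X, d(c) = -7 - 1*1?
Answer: -251712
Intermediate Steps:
d(c) = -8 (d(c) = -7 - 1 = -8)
w = 3 (w = -1/8*(-24) = 3)
w*q(552, d(-6)) = 3*(-152*552) = 3*(-83904) = -251712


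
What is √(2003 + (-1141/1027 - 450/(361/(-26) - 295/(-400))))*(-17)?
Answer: -34*√829518146651155/1276561 ≈ -767.10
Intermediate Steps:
√(2003 + (-1141/1027 - 450/(361/(-26) - 295/(-400))))*(-17) = √(2003 + (-1141*1/1027 - 450/(361*(-1/26) - 295*(-1/400))))*(-17) = √(2003 + (-1141/1027 - 450/(-361/26 + 59/80)))*(-17) = √(2003 + (-1141/1027 - 450/(-13673/1040)))*(-17) = √(2003 + (-1141/1027 - 450*(-1040/13673)))*(-17) = √(2003 + (-1141/1027 + 468000/13673))*(-17) = √(2003 + 465035107/14042171)*(-17) = √(28591503620/14042171)*(-17) = (2*√829518146651155/1276561)*(-17) = -34*√829518146651155/1276561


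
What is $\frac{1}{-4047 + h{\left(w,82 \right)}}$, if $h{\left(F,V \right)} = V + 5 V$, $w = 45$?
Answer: $- \frac{1}{3555} \approx -0.00028129$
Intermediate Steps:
$h{\left(F,V \right)} = 6 V$
$\frac{1}{-4047 + h{\left(w,82 \right)}} = \frac{1}{-4047 + 6 \cdot 82} = \frac{1}{-4047 + 492} = \frac{1}{-3555} = - \frac{1}{3555}$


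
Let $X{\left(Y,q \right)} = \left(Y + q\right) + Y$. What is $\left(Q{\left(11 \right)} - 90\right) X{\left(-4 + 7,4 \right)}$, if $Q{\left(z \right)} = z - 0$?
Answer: $-790$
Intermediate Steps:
$X{\left(Y,q \right)} = q + 2 Y$
$Q{\left(z \right)} = z$ ($Q{\left(z \right)} = z + 0 = z$)
$\left(Q{\left(11 \right)} - 90\right) X{\left(-4 + 7,4 \right)} = \left(11 - 90\right) \left(4 + 2 \left(-4 + 7\right)\right) = - 79 \left(4 + 2 \cdot 3\right) = - 79 \left(4 + 6\right) = \left(-79\right) 10 = -790$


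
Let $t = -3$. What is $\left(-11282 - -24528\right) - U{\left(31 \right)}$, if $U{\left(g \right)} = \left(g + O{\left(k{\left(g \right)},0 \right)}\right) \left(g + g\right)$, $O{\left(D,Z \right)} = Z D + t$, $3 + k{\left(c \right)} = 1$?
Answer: $11510$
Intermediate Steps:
$k{\left(c \right)} = -2$ ($k{\left(c \right)} = -3 + 1 = -2$)
$O{\left(D,Z \right)} = -3 + D Z$ ($O{\left(D,Z \right)} = Z D - 3 = D Z - 3 = -3 + D Z$)
$U{\left(g \right)} = 2 g \left(-3 + g\right)$ ($U{\left(g \right)} = \left(g - 3\right) \left(g + g\right) = \left(g + \left(-3 + 0\right)\right) 2 g = \left(g - 3\right) 2 g = \left(-3 + g\right) 2 g = 2 g \left(-3 + g\right)$)
$\left(-11282 - -24528\right) - U{\left(31 \right)} = \left(-11282 - -24528\right) - 2 \cdot 31 \left(-3 + 31\right) = \left(-11282 + 24528\right) - 2 \cdot 31 \cdot 28 = 13246 - 1736 = 11510$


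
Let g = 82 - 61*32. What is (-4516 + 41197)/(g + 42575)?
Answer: 36681/40705 ≈ 0.90114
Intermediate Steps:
g = -1870 (g = 82 - 1952 = -1870)
(-4516 + 41197)/(g + 42575) = (-4516 + 41197)/(-1870 + 42575) = 36681/40705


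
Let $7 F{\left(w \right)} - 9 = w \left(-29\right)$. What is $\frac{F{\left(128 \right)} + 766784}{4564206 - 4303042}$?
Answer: $\frac{766255}{261164} \approx 2.934$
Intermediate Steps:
$F{\left(w \right)} = \frac{9}{7} - \frac{29 w}{7}$ ($F{\left(w \right)} = \frac{9}{7} + \frac{w \left(-29\right)}{7} = \frac{9}{7} + \frac{\left(-29\right) w}{7} = \frac{9}{7} - \frac{29 w}{7}$)
$\frac{F{\left(128 \right)} + 766784}{4564206 - 4303042} = \frac{\left(\frac{9}{7} - \frac{3712}{7}\right) + 766784}{4564206 - 4303042} = \frac{\left(\frac{9}{7} - \frac{3712}{7}\right) + 766784}{261164} = \left(-529 + 766784\right) \frac{1}{261164} = 766255 \cdot \frac{1}{261164} = \frac{766255}{261164}$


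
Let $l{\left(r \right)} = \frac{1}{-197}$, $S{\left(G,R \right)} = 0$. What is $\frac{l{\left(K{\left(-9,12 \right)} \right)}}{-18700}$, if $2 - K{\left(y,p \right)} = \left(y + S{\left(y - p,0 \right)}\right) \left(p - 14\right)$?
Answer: $\frac{1}{3683900} \approx 2.7145 \cdot 10^{-7}$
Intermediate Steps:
$K{\left(y,p \right)} = 2 - y \left(-14 + p\right)$ ($K{\left(y,p \right)} = 2 - \left(y + 0\right) \left(p - 14\right) = 2 - y \left(-14 + p\right)$)
$l{\left(r \right)} = - \frac{1}{197}$
$\frac{l{\left(K{\left(-9,12 \right)} \right)}}{-18700} = - \frac{1}{197 \left(-18700\right)} = \left(- \frac{1}{197}\right) \left(- \frac{1}{18700}\right) = \frac{1}{3683900}$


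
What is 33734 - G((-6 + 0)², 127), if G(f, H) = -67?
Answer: 33801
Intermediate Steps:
33734 - G((-6 + 0)², 127) = 33734 - 1*(-67) = 33734 + 67 = 33801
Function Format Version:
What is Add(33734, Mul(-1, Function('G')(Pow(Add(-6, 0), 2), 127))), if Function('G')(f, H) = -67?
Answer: 33801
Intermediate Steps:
Add(33734, Mul(-1, Function('G')(Pow(Add(-6, 0), 2), 127))) = Add(33734, Mul(-1, -67)) = Add(33734, 67) = 33801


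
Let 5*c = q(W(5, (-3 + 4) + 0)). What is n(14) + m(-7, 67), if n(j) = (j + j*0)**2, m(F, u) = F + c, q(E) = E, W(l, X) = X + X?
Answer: 947/5 ≈ 189.40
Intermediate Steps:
W(l, X) = 2*X
c = 2/5 (c = (2*((-3 + 4) + 0))/5 = (2*(1 + 0))/5 = (2*1)/5 = (1/5)*2 = 2/5 ≈ 0.40000)
m(F, u) = 2/5 + F (m(F, u) = F + 2/5 = 2/5 + F)
n(j) = j**2 (n(j) = (j + 0)**2 = j**2)
n(14) + m(-7, 67) = 14**2 + (2/5 - 7) = 196 - 33/5 = 947/5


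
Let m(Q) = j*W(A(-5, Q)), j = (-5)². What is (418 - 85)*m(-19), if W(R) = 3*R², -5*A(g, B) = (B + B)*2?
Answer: 5770224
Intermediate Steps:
A(g, B) = -4*B/5 (A(g, B) = -(B + B)*2/5 = -2*B*2/5 = -4*B/5)
j = 25
m(Q) = 48*Q² (m(Q) = 25*(3*(-4*Q/5)²) = 25*(3*(16*Q²/25)) = 25*(48*Q²/25) = 48*Q²)
(418 - 85)*m(-19) = (418 - 85)*(48*(-19)²) = 333*(48*361) = 333*17328 = 5770224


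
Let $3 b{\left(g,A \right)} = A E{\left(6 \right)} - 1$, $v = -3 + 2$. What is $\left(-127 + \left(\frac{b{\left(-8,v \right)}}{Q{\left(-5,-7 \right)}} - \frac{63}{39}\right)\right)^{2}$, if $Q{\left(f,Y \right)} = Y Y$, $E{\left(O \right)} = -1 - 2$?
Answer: $\frac{60396994564}{3651921} \approx 16538.0$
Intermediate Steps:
$E{\left(O \right)} = -3$ ($E{\left(O \right)} = -1 - 2 = -3$)
$Q{\left(f,Y \right)} = Y^{2}$
$v = -1$
$b{\left(g,A \right)} = - \frac{1}{3} - A$ ($b{\left(g,A \right)} = \frac{A \left(-3\right) - 1}{3} = \frac{- 3 A - 1}{3} = \frac{-1 - 3 A}{3} = - \frac{1}{3} - A$)
$\left(-127 + \left(\frac{b{\left(-8,v \right)}}{Q{\left(-5,-7 \right)}} - \frac{63}{39}\right)\right)^{2} = \left(-127 - \left(\frac{21}{13} - \frac{- \frac{1}{3} - -1}{\left(-7\right)^{2}}\right)\right)^{2} = \left(-127 - \left(\frac{21}{13} - \frac{- \frac{1}{3} + 1}{49}\right)\right)^{2} = \left(-127 + \left(\frac{2}{3} \cdot \frac{1}{49} - \frac{21}{13}\right)\right)^{2} = \left(-127 + \left(\frac{2}{147} - \frac{21}{13}\right)\right)^{2} = \left(-127 - \frac{3061}{1911}\right)^{2} = \left(- \frac{245758}{1911}\right)^{2} = \frac{60396994564}{3651921}$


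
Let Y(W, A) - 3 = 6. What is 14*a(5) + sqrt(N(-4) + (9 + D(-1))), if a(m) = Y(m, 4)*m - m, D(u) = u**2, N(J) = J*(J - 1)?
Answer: 560 + sqrt(30) ≈ 565.48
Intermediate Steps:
N(J) = J*(-1 + J)
Y(W, A) = 9 (Y(W, A) = 3 + 6 = 9)
a(m) = 8*m (a(m) = 9*m - m = 8*m)
14*a(5) + sqrt(N(-4) + (9 + D(-1))) = 14*(8*5) + sqrt(-4*(-1 - 4) + (9 + (-1)**2)) = 14*40 + sqrt(-4*(-5) + (9 + 1)) = 560 + sqrt(20 + 10) = 560 + sqrt(30)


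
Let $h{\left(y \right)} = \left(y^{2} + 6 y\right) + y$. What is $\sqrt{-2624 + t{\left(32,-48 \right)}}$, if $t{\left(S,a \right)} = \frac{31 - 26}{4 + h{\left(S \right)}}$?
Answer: $\frac{3 i \sqrt{114253451}}{626} \approx 51.225 i$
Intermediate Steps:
$h{\left(y \right)} = y^{2} + 7 y$
$t{\left(S,a \right)} = \frac{5}{4 + S \left(7 + S\right)}$ ($t{\left(S,a \right)} = \frac{31 - 26}{4 + S \left(7 + S\right)} = \frac{5}{4 + S \left(7 + S\right)}$)
$\sqrt{-2624 + t{\left(32,-48 \right)}} = \sqrt{-2624 + \frac{5}{4 + 32 \left(7 + 32\right)}} = \sqrt{-2624 + \frac{5}{4 + 32 \cdot 39}} = \sqrt{-2624 + \frac{5}{4 + 1248}} = \sqrt{-2624 + \frac{5}{1252}} = \sqrt{- \frac{3285243}{1252}} = \frac{3 i \sqrt{114253451}}{626}$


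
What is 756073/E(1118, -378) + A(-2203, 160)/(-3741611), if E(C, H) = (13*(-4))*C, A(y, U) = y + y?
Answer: -2828674906387/217522297096 ≈ -13.004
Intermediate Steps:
A(y, U) = 2*y
E(C, H) = -52*C
756073/E(1118, -378) + A(-2203, 160)/(-3741611) = 756073/((-52*1118)) + (2*(-2203))/(-3741611) = 756073/(-58136) - 4406*(-1/3741611) = 756073*(-1/58136) + 4406/3741611 = -756073/58136 + 4406/3741611 = -2828674906387/217522297096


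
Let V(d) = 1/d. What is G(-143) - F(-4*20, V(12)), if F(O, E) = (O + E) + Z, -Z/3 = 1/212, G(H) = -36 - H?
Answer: 29722/159 ≈ 186.93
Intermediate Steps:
V(d) = 1/d
Z = -3/212 ≈ -0.014151
F(O, E) = -3/212 + E + O (F(O, E) = (O + E) - 3/212 = (E + O) - 3/212 = -3/212 + E + O)
G(-143) - F(-4*20, V(12)) = (-36 - 1*(-143)) - (-3/212 + 1/12 - 4*20) = (-36 + 143) - (-3/212 + 1/12 - 80) = 107 - 1*(-12709/159) = 107 + 12709/159 = 29722/159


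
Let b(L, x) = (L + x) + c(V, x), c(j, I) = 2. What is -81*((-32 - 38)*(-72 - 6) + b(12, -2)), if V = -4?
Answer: -443232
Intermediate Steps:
b(L, x) = 2 + L + x (b(L, x) = (L + x) + 2 = 2 + L + x)
-81*((-32 - 38)*(-72 - 6) + b(12, -2)) = -81*((-32 - 38)*(-72 - 6) + (2 + 12 - 2)) = -81*(-70*(-78) + 12) = -81*(5460 + 12) = -81*5472 = -443232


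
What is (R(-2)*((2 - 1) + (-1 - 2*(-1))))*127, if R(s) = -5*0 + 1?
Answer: 254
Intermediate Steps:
R(s) = 1 (R(s) = 0 + 1 = 1)
(R(-2)*((2 - 1) + (-1 - 2*(-1))))*127 = (1*((2 - 1) + (-1 - 2*(-1))))*127 = (1*(1 + (-1 + 2)))*127 = (1*(1 + 1))*127 = (1*2)*127 = 2*127 = 254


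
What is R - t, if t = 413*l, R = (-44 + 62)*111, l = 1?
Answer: 1585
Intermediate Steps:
R = 1998 (R = 18*111 = 1998)
t = 413 (t = 413*1 = 413)
R - t = 1998 - 1*413 = 1998 - 413 = 1585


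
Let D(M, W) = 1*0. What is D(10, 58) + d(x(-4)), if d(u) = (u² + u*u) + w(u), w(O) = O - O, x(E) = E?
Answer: 32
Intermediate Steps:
w(O) = 0
D(M, W) = 0
d(u) = 2*u² (d(u) = (u² + u*u) + 0 = (u² + u²) + 0 = 2*u² + 0 = 2*u²)
D(10, 58) + d(x(-4)) = 0 + 2*(-4)² = 0 + 2*16 = 0 + 32 = 32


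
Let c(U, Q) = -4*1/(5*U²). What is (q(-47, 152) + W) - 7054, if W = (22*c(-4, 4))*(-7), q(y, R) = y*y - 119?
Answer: -49563/10 ≈ -4956.3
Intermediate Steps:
q(y, R) = -119 + y² (q(y, R) = y² - 119 = -119 + y²)
c(U, Q) = -4/(5*U²) (c(U, Q) = -4*1/(5*U²) = -4/(5*U²))
W = 77/10 (W = (22*(-⅘/(-4)²))*(-7) = (22*(-⅘*1/16))*(-7) = (22*(-1/20))*(-7) = -11/10*(-7) = 77/10 ≈ 7.7000)
(q(-47, 152) + W) - 7054 = ((-119 + (-47)²) + 77/10) - 7054 = ((-119 + 2209) + 77/10) - 7054 = (2090 + 77/10) - 7054 = 20977/10 - 7054 = -49563/10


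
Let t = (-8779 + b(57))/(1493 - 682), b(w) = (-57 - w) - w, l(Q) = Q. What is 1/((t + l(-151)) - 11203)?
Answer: -811/9217044 ≈ -8.7989e-5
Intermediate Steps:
b(w) = -57 - 2*w
t = -8950/811 (t = (-8779 + (-57 - 2*57))/(1493 - 682) = (-8779 + (-57 - 114))/811 = (-8779 - 171)*(1/811) = -8950*1/811 = -8950/811 ≈ -11.036)
1/((t + l(-151)) - 11203) = 1/((-8950/811 - 151) - 11203) = 1/(-131411/811 - 11203) = 1/(-9217044/811) = -811/9217044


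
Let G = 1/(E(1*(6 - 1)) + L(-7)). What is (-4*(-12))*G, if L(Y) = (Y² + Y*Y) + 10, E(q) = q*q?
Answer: 48/133 ≈ 0.36090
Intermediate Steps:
E(q) = q²
L(Y) = 10 + 2*Y² (L(Y) = (Y² + Y²) + 10 = 2*Y² + 10 = 10 + 2*Y²)
G = 1/133 (G = 1/((1*(6 - 1))² + (10 + 2*(-7)²)) = 1/((1*5)² + (10 + 2*49)) = 1/(5² + (10 + 98)) = 1/(25 + 108) = 1/133 ≈ 0.0075188)
(-4*(-12))*G = -4*(-12)*(1/133) = 48*(1/133) = 48/133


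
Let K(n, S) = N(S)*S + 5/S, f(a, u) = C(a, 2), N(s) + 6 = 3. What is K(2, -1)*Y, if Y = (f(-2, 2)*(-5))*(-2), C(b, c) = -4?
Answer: 80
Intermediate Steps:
N(s) = -3 (N(s) = -6 + 3 = -3)
f(a, u) = -4
K(n, S) = -3*S + 5/S
Y = -40 (Y = -4*(-5)*(-2) = 20*(-2) = -40)
K(2, -1)*Y = (-3*(-1) + 5/(-1))*(-40) = (3 + 5*(-1))*(-40) = (3 - 5)*(-40) = -2*(-40) = 80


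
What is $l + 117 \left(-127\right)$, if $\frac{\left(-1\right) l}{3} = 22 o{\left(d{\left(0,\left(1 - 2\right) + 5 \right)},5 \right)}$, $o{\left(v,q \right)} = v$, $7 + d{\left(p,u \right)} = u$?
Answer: $-14661$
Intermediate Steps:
$d{\left(p,u \right)} = -7 + u$
$l = 198$ ($l = - 3 \cdot 22 \left(-7 + \left(\left(1 - 2\right) + 5\right)\right) = - 3 \cdot 22 \left(-7 + \left(-1 + 5\right)\right) = - 3 \cdot 22 \left(-7 + 4\right) = - 3 \cdot 22 \left(-3\right) = \left(-3\right) \left(-66\right) = 198$)
$l + 117 \left(-127\right) = 198 + 117 \left(-127\right) = 198 - 14859 = -14661$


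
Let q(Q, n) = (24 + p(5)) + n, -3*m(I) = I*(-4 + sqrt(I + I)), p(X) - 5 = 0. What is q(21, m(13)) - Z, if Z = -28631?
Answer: 86032/3 - 13*sqrt(26)/3 ≈ 28655.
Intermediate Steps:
p(X) = 5 (p(X) = 5 + 0 = 5)
m(I) = -I*(-4 + sqrt(2)*sqrt(I))/3 (m(I) = -I*(-4 + sqrt(I + I))/3 = -I*(-4 + sqrt(2*I))/3 = -I*(-4 + sqrt(2)*sqrt(I))/3)
q(Q, n) = 29 + n (q(Q, n) = (24 + 5) + n = 29 + n)
q(21, m(13)) - Z = (29 + ((4/3)*13 - sqrt(2)*13**(3/2)/3)) - 1*(-28631) = (29 + (52/3 - sqrt(2)*13*sqrt(13)/3)) + 28631 = (29 + (52/3 - 13*sqrt(26)/3)) + 28631 = (139/3 - 13*sqrt(26)/3) + 28631 = 86032/3 - 13*sqrt(26)/3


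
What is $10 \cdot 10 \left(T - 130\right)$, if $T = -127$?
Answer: $-25700$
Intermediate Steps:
$10 \cdot 10 \left(T - 130\right) = 10 \cdot 10 \left(-127 - 130\right) = 100 \left(-257\right) = -25700$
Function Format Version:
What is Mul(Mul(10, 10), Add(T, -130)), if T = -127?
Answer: -25700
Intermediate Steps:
Mul(Mul(10, 10), Add(T, -130)) = Mul(Mul(10, 10), Add(-127, -130)) = Mul(100, -257) = -25700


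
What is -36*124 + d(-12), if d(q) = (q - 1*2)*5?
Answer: -4534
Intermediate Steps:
d(q) = -10 + 5*q (d(q) = (q - 2)*5 = (-2 + q)*5 = -10 + 5*q)
-36*124 + d(-12) = -36*124 + (-10 + 5*(-12)) = -4464 + (-10 - 60) = -4464 - 70 = -4534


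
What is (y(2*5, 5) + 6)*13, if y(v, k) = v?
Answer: 208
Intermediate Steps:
(y(2*5, 5) + 6)*13 = (2*5 + 6)*13 = (10 + 6)*13 = 16*13 = 208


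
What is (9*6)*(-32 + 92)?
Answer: 3240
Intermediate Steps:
(9*6)*(-32 + 92) = 54*60 = 3240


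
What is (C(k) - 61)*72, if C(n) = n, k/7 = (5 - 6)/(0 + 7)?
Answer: -4464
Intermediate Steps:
k = -1 (k = 7*((5 - 6)/(0 + 7)) = 7*(-1/7) = 7*(-1*⅐) = 7*(-⅐) = -1)
(C(k) - 61)*72 = (-1 - 61)*72 = -62*72 = -4464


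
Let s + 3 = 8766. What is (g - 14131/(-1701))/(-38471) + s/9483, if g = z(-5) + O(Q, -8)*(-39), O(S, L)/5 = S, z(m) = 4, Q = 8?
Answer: 199469546116/206853219531 ≈ 0.96430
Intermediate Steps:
O(S, L) = 5*S
g = -1556 (g = 4 + (5*8)*(-39) = 4 + 40*(-39) = 4 - 1560 = -1556)
s = 8763 (s = -3 + 8766 = 8763)
(g - 14131/(-1701))/(-38471) + s/9483 = (-1556 - 14131/(-1701))/(-38471) + 8763/9483 = (-1556 - 14131*(-1)/1701)*(-1/38471) + 8763*(1/9483) = (-1556 - 1*(-14131/1701))*(-1/38471) + 2921/3161 = (-1556 + 14131/1701)*(-1/38471) + 2921/3161 = -2632625/1701*(-1/38471) + 2921/3161 = 2632625/65439171 + 2921/3161 = 199469546116/206853219531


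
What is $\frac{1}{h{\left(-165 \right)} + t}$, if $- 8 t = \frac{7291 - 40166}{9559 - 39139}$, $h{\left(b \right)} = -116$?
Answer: $- \frac{47328}{5496623} \approx -0.0086104$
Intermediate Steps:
$t = - \frac{6575}{47328}$ ($t = - \frac{\left(7291 - 40166\right) \frac{1}{9559 - 39139}}{8} = - \frac{\left(-32875\right) \frac{1}{-29580}}{8} = - \frac{\left(-32875\right) \left(- \frac{1}{29580}\right)}{8} = \left(- \frac{1}{8}\right) \frac{6575}{5916} = - \frac{6575}{47328} \approx -0.13892$)
$\frac{1}{h{\left(-165 \right)} + t} = \frac{1}{-116 - \frac{6575}{47328}} = \frac{1}{- \frac{5496623}{47328}} = - \frac{47328}{5496623}$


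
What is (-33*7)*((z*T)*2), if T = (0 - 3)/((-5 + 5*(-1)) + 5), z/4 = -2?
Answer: 11088/5 ≈ 2217.6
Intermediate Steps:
z = -8 (z = 4*(-2) = -8)
T = 3/5 (T = -3/((-5 - 5) + 5) = -3/(-10 + 5) = -3/(-5) = -3*(-1/5) = 3/5 ≈ 0.60000)
(-33*7)*((z*T)*2) = (-33*7)*(-8*3/5*2) = -(-5544)*2/5 = -231*(-48/5) = 11088/5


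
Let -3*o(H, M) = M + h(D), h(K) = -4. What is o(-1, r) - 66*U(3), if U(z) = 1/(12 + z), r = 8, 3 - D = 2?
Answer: -86/15 ≈ -5.7333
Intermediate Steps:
D = 1 (D = 3 - 1*2 = 3 - 2 = 1)
o(H, M) = 4/3 - M/3 (o(H, M) = -(M - 4)/3 = -(-4 + M)/3 = 4/3 - M/3)
o(-1, r) - 66*U(3) = (4/3 - 1/3*8) - 66/(12 + 3) = (4/3 - 8/3) - 66/15 = -4/3 - 66*1/15 = -4/3 - 22/5 = -86/15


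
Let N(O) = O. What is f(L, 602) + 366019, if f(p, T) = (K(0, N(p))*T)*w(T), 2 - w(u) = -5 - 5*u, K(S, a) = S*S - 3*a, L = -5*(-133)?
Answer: -3623020811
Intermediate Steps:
L = 665
K(S, a) = S**2 - 3*a
w(u) = 7 + 5*u (w(u) = 2 - (-5 - 5*u) = 2 + (5 + 5*u) = 7 + 5*u)
f(p, T) = -3*T*p*(7 + 5*T) (f(p, T) = ((0**2 - 3*p)*T)*(7 + 5*T) = ((0 - 3*p)*T)*(7 + 5*T) = ((-3*p)*T)*(7 + 5*T) = (-3*T*p)*(7 + 5*T) = -3*T*p*(7 + 5*T))
f(L, 602) + 366019 = -3*602*665*(7 + 5*602) + 366019 = -3*602*665*(7 + 3010) + 366019 = -3*602*665*3017 + 366019 = -3623386830 + 366019 = -3623020811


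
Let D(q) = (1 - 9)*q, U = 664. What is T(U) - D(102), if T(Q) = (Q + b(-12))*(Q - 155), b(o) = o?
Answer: 332684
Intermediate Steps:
D(q) = -8*q
T(Q) = (-155 + Q)*(-12 + Q) (T(Q) = (Q - 12)*(Q - 155) = (-12 + Q)*(-155 + Q) = (-155 + Q)*(-12 + Q))
T(U) - D(102) = (1860 + 664² - 167*664) - (-8)*102 = (1860 + 440896 - 110888) - 1*(-816) = 331868 + 816 = 332684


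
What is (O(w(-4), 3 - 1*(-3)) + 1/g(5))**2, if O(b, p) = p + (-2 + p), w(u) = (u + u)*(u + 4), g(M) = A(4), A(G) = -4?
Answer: 1521/16 ≈ 95.063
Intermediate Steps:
g(M) = -4
w(u) = 2*u*(4 + u) (w(u) = (2*u)*(4 + u) = 2*u*(4 + u))
O(b, p) = -2 + 2*p
(O(w(-4), 3 - 1*(-3)) + 1/g(5))**2 = ((-2 + 2*(3 - 1*(-3))) + 1/(-4))**2 = ((-2 + 2*(3 + 3)) - 1/4)**2 = ((-2 + 2*6) - 1/4)**2 = ((-2 + 12) - 1/4)**2 = (10 - 1/4)**2 = (39/4)**2 = 1521/16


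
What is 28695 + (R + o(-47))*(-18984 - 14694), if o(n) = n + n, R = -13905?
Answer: 471487017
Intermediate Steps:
o(n) = 2*n
28695 + (R + o(-47))*(-18984 - 14694) = 28695 + (-13905 + 2*(-47))*(-18984 - 14694) = 28695 + (-13905 - 94)*(-33678) = 28695 - 13999*(-33678) = 28695 + 471458322 = 471487017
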